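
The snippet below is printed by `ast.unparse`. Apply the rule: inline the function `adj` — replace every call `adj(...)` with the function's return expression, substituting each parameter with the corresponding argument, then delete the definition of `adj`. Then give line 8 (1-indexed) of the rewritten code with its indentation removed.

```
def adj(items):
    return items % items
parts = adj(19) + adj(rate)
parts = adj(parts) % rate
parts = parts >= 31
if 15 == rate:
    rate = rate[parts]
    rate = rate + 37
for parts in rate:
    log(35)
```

log(35)

Transformed code:
parts = 19 % 19 + rate % rate
parts = parts % parts % rate
parts = parts >= 31
if 15 == rate:
    rate = rate[parts]
    rate = rate + 37
for parts in rate:
    log(35)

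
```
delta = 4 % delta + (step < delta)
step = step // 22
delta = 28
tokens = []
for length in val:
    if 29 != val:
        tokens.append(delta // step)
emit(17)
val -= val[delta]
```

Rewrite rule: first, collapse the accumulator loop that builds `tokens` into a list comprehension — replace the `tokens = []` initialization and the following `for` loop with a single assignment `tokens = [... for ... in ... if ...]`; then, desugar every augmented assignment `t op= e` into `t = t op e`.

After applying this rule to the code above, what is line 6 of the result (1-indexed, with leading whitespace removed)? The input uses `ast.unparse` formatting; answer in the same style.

val = val - val[delta]

Transformed code:
delta = 4 % delta + (step < delta)
step = step // 22
delta = 28
tokens = [delta // step for length in val if 29 != val]
emit(17)
val = val - val[delta]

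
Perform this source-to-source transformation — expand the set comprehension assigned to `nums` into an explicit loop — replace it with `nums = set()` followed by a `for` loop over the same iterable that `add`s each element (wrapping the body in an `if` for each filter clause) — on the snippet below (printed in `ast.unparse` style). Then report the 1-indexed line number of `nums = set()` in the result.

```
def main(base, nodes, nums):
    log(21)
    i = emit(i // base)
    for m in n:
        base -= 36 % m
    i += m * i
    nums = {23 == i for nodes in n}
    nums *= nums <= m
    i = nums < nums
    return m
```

Transformed code:
def main(base, nodes, nums):
    log(21)
    i = emit(i // base)
    for m in n:
        base -= 36 % m
    i += m * i
    nums = set()
    for nodes in n:
        nums.add(23 == i)
    nums *= nums <= m
    i = nums < nums
    return m

7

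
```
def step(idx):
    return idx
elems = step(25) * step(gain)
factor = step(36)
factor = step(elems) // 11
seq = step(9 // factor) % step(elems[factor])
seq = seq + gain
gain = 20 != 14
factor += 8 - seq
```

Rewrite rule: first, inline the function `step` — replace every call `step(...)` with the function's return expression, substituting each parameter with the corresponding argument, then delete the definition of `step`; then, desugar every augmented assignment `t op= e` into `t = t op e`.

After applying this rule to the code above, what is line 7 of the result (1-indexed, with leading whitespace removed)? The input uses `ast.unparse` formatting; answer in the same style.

factor = factor + (8 - seq)

Transformed code:
elems = 25 * gain
factor = 36
factor = elems // 11
seq = 9 // factor % elems[factor]
seq = seq + gain
gain = 20 != 14
factor = factor + (8 - seq)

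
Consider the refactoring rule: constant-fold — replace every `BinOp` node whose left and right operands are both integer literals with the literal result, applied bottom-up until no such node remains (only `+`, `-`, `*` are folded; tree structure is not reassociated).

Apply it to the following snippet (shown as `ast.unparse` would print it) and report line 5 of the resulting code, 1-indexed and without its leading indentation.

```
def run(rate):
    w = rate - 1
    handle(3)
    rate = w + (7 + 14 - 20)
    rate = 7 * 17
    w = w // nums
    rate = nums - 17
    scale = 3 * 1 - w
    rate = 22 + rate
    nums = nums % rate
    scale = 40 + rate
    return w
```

rate = 119

Transformed code:
def run(rate):
    w = rate - 1
    handle(3)
    rate = w + 1
    rate = 119
    w = w // nums
    rate = nums - 17
    scale = 3 - w
    rate = 22 + rate
    nums = nums % rate
    scale = 40 + rate
    return w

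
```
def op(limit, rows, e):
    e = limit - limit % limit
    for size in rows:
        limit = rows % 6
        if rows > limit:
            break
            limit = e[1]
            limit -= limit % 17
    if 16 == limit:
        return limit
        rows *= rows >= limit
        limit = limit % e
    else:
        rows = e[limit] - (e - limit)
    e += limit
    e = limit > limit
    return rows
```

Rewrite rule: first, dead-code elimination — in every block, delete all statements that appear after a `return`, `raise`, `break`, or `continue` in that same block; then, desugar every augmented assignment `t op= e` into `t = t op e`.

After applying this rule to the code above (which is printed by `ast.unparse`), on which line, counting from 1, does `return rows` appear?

13

Transformed code:
def op(limit, rows, e):
    e = limit - limit % limit
    for size in rows:
        limit = rows % 6
        if rows > limit:
            break
    if 16 == limit:
        return limit
    else:
        rows = e[limit] - (e - limit)
    e = e + limit
    e = limit > limit
    return rows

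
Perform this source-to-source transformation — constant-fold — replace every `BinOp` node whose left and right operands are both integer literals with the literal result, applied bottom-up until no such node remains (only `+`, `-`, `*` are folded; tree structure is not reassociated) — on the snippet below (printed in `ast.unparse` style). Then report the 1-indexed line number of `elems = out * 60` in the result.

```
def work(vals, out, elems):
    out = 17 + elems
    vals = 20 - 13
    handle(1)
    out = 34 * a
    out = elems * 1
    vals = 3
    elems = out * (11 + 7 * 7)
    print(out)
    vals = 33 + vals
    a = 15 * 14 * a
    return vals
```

Transformed code:
def work(vals, out, elems):
    out = 17 + elems
    vals = 7
    handle(1)
    out = 34 * a
    out = elems * 1
    vals = 3
    elems = out * 60
    print(out)
    vals = 33 + vals
    a = 210 * a
    return vals

8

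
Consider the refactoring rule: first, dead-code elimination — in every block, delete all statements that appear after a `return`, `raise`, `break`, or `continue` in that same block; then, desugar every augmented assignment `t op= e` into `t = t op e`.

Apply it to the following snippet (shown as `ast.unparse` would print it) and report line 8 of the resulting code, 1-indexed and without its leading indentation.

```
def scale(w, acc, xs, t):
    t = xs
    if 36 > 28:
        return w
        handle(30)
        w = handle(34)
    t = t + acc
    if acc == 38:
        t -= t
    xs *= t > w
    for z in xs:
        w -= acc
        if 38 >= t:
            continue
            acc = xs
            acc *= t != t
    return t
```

xs = xs * (t > w)

Transformed code:
def scale(w, acc, xs, t):
    t = xs
    if 36 > 28:
        return w
    t = t + acc
    if acc == 38:
        t = t - t
    xs = xs * (t > w)
    for z in xs:
        w = w - acc
        if 38 >= t:
            continue
    return t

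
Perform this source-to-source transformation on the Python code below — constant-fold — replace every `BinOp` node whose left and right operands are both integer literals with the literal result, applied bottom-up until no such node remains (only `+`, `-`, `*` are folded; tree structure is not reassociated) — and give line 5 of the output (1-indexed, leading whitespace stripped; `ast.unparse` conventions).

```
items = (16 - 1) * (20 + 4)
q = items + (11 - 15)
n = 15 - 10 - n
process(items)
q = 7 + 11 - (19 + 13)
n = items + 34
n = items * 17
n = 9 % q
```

q = -14

Transformed code:
items = 360
q = items + -4
n = 5 - n
process(items)
q = -14
n = items + 34
n = items * 17
n = 9 % q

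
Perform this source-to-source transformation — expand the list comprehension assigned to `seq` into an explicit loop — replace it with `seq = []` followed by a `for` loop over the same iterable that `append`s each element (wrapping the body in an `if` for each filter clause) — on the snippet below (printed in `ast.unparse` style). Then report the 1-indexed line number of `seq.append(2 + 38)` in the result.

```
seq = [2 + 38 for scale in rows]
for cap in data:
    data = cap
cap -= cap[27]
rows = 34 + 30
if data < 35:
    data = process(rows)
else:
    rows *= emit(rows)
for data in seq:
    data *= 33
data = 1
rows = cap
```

Transformed code:
seq = []
for scale in rows:
    seq.append(2 + 38)
for cap in data:
    data = cap
cap -= cap[27]
rows = 34 + 30
if data < 35:
    data = process(rows)
else:
    rows *= emit(rows)
for data in seq:
    data *= 33
data = 1
rows = cap

3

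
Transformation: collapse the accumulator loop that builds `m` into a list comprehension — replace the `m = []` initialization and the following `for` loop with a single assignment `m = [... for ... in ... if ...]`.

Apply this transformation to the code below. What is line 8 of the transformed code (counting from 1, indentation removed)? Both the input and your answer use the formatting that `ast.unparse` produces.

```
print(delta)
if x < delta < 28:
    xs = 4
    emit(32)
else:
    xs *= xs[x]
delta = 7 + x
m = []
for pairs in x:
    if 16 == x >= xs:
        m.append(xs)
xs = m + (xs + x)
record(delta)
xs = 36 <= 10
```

m = [xs for pairs in x if 16 == x >= xs]

Transformed code:
print(delta)
if x < delta < 28:
    xs = 4
    emit(32)
else:
    xs *= xs[x]
delta = 7 + x
m = [xs for pairs in x if 16 == x >= xs]
xs = m + (xs + x)
record(delta)
xs = 36 <= 10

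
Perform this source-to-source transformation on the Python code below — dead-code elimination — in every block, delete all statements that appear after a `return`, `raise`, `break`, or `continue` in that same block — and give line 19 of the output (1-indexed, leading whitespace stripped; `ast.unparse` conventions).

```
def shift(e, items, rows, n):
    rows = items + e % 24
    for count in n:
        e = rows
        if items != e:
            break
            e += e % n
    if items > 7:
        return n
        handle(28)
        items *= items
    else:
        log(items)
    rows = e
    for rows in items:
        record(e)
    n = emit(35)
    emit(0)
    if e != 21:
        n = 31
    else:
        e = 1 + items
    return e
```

e = 1 + items

Transformed code:
def shift(e, items, rows, n):
    rows = items + e % 24
    for count in n:
        e = rows
        if items != e:
            break
    if items > 7:
        return n
    else:
        log(items)
    rows = e
    for rows in items:
        record(e)
    n = emit(35)
    emit(0)
    if e != 21:
        n = 31
    else:
        e = 1 + items
    return e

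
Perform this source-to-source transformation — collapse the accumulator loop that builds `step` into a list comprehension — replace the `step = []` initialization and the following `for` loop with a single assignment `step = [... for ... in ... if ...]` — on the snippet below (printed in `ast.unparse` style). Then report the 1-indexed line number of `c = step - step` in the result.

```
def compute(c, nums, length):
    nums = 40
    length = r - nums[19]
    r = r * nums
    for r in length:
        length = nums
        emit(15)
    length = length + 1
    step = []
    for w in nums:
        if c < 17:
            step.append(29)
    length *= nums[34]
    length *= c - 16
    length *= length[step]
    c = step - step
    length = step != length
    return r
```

13

Transformed code:
def compute(c, nums, length):
    nums = 40
    length = r - nums[19]
    r = r * nums
    for r in length:
        length = nums
        emit(15)
    length = length + 1
    step = [29 for w in nums if c < 17]
    length *= nums[34]
    length *= c - 16
    length *= length[step]
    c = step - step
    length = step != length
    return r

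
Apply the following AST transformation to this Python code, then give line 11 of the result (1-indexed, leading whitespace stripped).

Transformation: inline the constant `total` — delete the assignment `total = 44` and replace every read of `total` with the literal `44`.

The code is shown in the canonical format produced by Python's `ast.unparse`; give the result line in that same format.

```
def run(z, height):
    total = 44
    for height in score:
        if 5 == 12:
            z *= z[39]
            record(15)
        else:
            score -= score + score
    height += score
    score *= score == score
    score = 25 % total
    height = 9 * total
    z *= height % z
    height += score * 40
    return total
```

Transformed code:
def run(z, height):
    for height in score:
        if 5 == 12:
            z *= z[39]
            record(15)
        else:
            score -= score + score
    height += score
    score *= score == score
    score = 25 % 44
    height = 9 * 44
    z *= height % z
    height += score * 40
    return 44

height = 9 * 44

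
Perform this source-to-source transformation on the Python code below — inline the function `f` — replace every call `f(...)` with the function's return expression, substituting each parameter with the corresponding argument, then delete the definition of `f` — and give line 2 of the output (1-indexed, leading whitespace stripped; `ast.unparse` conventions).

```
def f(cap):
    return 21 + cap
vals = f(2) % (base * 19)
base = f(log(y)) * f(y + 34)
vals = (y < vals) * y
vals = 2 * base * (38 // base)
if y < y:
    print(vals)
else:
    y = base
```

Transformed code:
vals = (21 + 2) % (base * 19)
base = (21 + log(y)) * (21 + (y + 34))
vals = (y < vals) * y
vals = 2 * base * (38 // base)
if y < y:
    print(vals)
else:
    y = base

base = (21 + log(y)) * (21 + (y + 34))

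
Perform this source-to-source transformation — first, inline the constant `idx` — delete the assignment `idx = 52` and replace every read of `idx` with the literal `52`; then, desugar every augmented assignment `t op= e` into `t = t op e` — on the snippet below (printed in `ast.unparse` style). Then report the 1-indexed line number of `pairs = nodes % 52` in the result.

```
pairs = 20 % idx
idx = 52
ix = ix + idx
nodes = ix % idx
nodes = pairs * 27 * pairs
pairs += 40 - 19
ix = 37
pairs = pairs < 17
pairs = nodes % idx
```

8

Transformed code:
pairs = 20 % 52
ix = ix + 52
nodes = ix % 52
nodes = pairs * 27 * pairs
pairs = pairs + (40 - 19)
ix = 37
pairs = pairs < 17
pairs = nodes % 52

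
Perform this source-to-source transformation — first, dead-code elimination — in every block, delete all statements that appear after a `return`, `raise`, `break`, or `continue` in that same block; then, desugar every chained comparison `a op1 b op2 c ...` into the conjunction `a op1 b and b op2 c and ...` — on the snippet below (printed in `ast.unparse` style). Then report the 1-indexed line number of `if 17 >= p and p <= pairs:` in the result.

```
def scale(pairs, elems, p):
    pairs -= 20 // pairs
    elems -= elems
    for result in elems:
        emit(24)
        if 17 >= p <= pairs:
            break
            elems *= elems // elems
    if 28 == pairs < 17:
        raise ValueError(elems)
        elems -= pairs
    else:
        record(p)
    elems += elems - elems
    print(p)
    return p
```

Transformed code:
def scale(pairs, elems, p):
    pairs -= 20 // pairs
    elems -= elems
    for result in elems:
        emit(24)
        if 17 >= p and p <= pairs:
            break
    if 28 == pairs and pairs < 17:
        raise ValueError(elems)
    else:
        record(p)
    elems += elems - elems
    print(p)
    return p

6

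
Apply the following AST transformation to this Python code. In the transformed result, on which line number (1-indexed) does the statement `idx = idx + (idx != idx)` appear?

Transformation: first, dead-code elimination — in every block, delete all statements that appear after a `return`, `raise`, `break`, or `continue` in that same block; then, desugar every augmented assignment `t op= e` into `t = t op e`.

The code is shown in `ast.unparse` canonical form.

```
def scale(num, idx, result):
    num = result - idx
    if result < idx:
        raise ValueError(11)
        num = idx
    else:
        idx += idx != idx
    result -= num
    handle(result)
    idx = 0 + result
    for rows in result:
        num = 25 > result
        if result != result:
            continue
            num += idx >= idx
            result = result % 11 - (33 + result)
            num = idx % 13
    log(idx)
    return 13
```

Transformed code:
def scale(num, idx, result):
    num = result - idx
    if result < idx:
        raise ValueError(11)
    else:
        idx = idx + (idx != idx)
    result = result - num
    handle(result)
    idx = 0 + result
    for rows in result:
        num = 25 > result
        if result != result:
            continue
    log(idx)
    return 13

6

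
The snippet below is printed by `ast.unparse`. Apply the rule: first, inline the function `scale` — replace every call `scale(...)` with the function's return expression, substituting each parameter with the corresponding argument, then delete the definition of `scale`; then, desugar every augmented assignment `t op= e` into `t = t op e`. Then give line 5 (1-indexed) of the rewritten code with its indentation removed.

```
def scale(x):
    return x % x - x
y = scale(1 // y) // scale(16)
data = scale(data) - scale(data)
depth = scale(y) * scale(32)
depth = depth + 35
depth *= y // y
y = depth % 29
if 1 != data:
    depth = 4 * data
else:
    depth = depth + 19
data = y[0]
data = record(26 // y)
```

Transformed code:
y = (1 // y % (1 // y) - 1 // y) // (16 % 16 - 16)
data = data % data - data - (data % data - data)
depth = (y % y - y) * (32 % 32 - 32)
depth = depth + 35
depth = depth * (y // y)
y = depth % 29
if 1 != data:
    depth = 4 * data
else:
    depth = depth + 19
data = y[0]
data = record(26 // y)

depth = depth * (y // y)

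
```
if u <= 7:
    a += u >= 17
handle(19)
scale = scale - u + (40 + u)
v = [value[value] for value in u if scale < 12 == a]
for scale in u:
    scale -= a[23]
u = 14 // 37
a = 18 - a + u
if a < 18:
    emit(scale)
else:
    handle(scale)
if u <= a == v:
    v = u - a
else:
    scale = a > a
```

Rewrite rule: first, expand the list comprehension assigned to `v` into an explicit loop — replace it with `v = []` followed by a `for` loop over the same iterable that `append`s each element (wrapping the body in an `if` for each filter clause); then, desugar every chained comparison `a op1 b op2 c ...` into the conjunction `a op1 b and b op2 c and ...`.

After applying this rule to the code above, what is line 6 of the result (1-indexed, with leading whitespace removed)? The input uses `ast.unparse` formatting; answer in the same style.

for value in u:

Transformed code:
if u <= 7:
    a += u >= 17
handle(19)
scale = scale - u + (40 + u)
v = []
for value in u:
    if scale < 12 and 12 == a:
        v.append(value[value])
for scale in u:
    scale -= a[23]
u = 14 // 37
a = 18 - a + u
if a < 18:
    emit(scale)
else:
    handle(scale)
if u <= a and a == v:
    v = u - a
else:
    scale = a > a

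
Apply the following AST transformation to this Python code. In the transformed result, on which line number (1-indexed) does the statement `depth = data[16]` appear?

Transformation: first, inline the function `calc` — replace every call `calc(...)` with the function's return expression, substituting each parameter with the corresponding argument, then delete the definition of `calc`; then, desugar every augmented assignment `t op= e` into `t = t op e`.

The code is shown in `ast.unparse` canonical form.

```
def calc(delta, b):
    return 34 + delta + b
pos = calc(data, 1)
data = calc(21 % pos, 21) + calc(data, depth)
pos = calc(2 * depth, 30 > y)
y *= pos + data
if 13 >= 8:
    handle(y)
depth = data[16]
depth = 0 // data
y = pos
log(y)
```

7

Transformed code:
pos = 34 + data + 1
data = 34 + 21 % pos + 21 + (34 + data + depth)
pos = 34 + 2 * depth + (30 > y)
y = y * (pos + data)
if 13 >= 8:
    handle(y)
depth = data[16]
depth = 0 // data
y = pos
log(y)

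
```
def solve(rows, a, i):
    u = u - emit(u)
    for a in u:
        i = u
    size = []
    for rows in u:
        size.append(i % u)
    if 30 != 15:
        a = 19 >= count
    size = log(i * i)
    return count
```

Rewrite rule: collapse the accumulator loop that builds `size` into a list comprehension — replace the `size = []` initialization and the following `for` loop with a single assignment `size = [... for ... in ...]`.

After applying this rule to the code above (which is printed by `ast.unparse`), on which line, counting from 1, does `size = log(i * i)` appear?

8

Transformed code:
def solve(rows, a, i):
    u = u - emit(u)
    for a in u:
        i = u
    size = [i % u for rows in u]
    if 30 != 15:
        a = 19 >= count
    size = log(i * i)
    return count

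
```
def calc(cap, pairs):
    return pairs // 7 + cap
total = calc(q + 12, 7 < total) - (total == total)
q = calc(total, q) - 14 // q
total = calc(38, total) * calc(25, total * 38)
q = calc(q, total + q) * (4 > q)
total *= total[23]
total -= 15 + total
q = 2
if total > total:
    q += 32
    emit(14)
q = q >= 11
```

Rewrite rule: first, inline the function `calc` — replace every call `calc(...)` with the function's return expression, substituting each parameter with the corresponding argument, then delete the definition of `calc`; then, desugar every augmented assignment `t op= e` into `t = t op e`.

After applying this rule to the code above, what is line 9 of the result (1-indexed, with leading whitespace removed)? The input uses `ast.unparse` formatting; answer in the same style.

q = q + 32

Transformed code:
total = (7 < total) // 7 + (q + 12) - (total == total)
q = q // 7 + total - 14 // q
total = (total // 7 + 38) * (total * 38 // 7 + 25)
q = ((total + q) // 7 + q) * (4 > q)
total = total * total[23]
total = total - (15 + total)
q = 2
if total > total:
    q = q + 32
    emit(14)
q = q >= 11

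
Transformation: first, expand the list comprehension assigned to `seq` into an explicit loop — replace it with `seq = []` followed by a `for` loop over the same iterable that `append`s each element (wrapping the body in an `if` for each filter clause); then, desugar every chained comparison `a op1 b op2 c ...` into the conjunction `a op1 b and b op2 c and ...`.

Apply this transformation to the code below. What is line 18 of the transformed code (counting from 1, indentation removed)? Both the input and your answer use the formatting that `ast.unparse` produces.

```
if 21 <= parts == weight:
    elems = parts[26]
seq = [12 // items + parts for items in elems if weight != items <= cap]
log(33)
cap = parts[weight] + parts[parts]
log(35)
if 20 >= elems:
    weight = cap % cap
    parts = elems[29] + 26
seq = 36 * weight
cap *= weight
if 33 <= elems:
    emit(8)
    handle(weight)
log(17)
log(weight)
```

Transformed code:
if 21 <= parts and parts == weight:
    elems = parts[26]
seq = []
for items in elems:
    if weight != items and items <= cap:
        seq.append(12 // items + parts)
log(33)
cap = parts[weight] + parts[parts]
log(35)
if 20 >= elems:
    weight = cap % cap
    parts = elems[29] + 26
seq = 36 * weight
cap *= weight
if 33 <= elems:
    emit(8)
    handle(weight)
log(17)
log(weight)

log(17)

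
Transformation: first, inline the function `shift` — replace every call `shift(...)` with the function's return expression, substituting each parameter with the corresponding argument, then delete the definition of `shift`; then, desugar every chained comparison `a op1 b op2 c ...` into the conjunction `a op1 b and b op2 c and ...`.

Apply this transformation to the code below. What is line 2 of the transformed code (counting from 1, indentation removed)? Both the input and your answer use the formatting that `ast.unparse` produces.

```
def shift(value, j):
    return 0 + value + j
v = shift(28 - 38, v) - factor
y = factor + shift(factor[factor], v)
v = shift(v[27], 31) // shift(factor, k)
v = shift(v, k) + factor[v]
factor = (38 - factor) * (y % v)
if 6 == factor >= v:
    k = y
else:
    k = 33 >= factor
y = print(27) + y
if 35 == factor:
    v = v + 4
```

Transformed code:
v = 0 + (28 - 38) + v - factor
y = factor + (0 + factor[factor] + v)
v = (0 + v[27] + 31) // (0 + factor + k)
v = 0 + v + k + factor[v]
factor = (38 - factor) * (y % v)
if 6 == factor and factor >= v:
    k = y
else:
    k = 33 >= factor
y = print(27) + y
if 35 == factor:
    v = v + 4

y = factor + (0 + factor[factor] + v)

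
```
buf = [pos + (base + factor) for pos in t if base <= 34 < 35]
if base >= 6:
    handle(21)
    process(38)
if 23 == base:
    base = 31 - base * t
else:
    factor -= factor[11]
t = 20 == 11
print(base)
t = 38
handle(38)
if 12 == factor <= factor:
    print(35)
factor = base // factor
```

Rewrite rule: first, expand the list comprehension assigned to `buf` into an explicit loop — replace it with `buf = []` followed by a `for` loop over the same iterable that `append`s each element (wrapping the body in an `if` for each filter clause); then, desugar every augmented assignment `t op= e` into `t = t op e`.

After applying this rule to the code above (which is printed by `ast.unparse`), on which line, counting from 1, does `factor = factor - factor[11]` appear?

11

Transformed code:
buf = []
for pos in t:
    if base <= 34 < 35:
        buf.append(pos + (base + factor))
if base >= 6:
    handle(21)
    process(38)
if 23 == base:
    base = 31 - base * t
else:
    factor = factor - factor[11]
t = 20 == 11
print(base)
t = 38
handle(38)
if 12 == factor <= factor:
    print(35)
factor = base // factor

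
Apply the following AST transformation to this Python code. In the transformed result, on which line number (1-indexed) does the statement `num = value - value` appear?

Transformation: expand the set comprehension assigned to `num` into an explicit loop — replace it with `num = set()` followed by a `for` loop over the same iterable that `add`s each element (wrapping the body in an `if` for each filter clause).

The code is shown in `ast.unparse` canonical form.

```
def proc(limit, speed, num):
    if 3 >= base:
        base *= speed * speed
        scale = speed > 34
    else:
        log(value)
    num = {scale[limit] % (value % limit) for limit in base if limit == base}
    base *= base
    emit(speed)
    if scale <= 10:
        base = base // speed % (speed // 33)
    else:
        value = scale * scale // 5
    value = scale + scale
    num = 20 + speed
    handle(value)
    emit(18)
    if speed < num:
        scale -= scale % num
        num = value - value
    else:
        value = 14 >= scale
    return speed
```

Transformed code:
def proc(limit, speed, num):
    if 3 >= base:
        base *= speed * speed
        scale = speed > 34
    else:
        log(value)
    num = set()
    for limit in base:
        if limit == base:
            num.add(scale[limit] % (value % limit))
    base *= base
    emit(speed)
    if scale <= 10:
        base = base // speed % (speed // 33)
    else:
        value = scale * scale // 5
    value = scale + scale
    num = 20 + speed
    handle(value)
    emit(18)
    if speed < num:
        scale -= scale % num
        num = value - value
    else:
        value = 14 >= scale
    return speed

23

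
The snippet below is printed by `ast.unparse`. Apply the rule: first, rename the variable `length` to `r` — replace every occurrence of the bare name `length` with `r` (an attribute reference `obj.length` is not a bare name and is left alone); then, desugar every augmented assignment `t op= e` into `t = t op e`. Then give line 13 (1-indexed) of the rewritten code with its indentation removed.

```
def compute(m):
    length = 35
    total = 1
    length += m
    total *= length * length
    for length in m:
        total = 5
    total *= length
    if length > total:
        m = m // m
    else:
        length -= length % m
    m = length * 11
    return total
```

Transformed code:
def compute(m):
    r = 35
    total = 1
    r = r + m
    total = total * (r * r)
    for r in m:
        total = 5
    total = total * r
    if r > total:
        m = m // m
    else:
        r = r - r % m
    m = r * 11
    return total

m = r * 11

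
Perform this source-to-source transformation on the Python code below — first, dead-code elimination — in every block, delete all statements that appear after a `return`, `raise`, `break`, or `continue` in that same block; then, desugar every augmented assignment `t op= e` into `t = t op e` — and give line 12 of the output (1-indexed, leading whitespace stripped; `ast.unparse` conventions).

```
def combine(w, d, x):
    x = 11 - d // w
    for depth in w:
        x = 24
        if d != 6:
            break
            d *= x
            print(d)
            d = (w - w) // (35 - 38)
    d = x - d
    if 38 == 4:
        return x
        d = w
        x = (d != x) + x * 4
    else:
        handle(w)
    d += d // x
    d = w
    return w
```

Transformed code:
def combine(w, d, x):
    x = 11 - d // w
    for depth in w:
        x = 24
        if d != 6:
            break
    d = x - d
    if 38 == 4:
        return x
    else:
        handle(w)
    d = d + d // x
    d = w
    return w

d = d + d // x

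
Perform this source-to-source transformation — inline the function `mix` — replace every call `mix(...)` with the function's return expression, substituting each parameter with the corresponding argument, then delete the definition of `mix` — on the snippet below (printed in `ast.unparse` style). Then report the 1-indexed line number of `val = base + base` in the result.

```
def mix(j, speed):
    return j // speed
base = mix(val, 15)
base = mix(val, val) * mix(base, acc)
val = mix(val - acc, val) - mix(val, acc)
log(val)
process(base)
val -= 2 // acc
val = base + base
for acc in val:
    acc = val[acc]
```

Transformed code:
base = val // 15
base = val // val * (base // acc)
val = (val - acc) // val - val // acc
log(val)
process(base)
val -= 2 // acc
val = base + base
for acc in val:
    acc = val[acc]

7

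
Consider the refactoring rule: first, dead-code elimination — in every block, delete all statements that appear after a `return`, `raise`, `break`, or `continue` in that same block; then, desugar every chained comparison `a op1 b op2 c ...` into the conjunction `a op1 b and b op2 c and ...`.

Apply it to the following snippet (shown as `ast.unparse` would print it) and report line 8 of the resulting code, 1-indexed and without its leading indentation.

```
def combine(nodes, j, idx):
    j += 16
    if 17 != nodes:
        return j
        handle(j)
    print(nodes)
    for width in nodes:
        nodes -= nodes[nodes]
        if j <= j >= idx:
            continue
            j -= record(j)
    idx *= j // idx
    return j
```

Transformed code:
def combine(nodes, j, idx):
    j += 16
    if 17 != nodes:
        return j
    print(nodes)
    for width in nodes:
        nodes -= nodes[nodes]
        if j <= j and j >= idx:
            continue
    idx *= j // idx
    return j

if j <= j and j >= idx:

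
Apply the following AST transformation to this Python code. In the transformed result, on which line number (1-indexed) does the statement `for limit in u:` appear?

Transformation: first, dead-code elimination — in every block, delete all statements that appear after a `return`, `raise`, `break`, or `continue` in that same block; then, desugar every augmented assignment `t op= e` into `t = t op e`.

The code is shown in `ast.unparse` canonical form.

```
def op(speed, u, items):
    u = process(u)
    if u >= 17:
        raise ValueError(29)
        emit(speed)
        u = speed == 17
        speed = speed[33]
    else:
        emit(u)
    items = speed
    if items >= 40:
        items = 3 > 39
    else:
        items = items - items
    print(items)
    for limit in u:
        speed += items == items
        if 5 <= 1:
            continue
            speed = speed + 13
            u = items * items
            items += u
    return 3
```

13

Transformed code:
def op(speed, u, items):
    u = process(u)
    if u >= 17:
        raise ValueError(29)
    else:
        emit(u)
    items = speed
    if items >= 40:
        items = 3 > 39
    else:
        items = items - items
    print(items)
    for limit in u:
        speed = speed + (items == items)
        if 5 <= 1:
            continue
    return 3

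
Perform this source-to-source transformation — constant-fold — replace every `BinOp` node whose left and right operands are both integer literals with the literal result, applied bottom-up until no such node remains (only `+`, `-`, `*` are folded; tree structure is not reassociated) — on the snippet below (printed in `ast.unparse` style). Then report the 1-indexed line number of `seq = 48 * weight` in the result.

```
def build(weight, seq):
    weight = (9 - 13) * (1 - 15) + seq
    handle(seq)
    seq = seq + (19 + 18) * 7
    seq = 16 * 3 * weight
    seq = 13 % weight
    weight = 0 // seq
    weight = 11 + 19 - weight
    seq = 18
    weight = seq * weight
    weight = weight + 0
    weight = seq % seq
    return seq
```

5

Transformed code:
def build(weight, seq):
    weight = 56 + seq
    handle(seq)
    seq = seq + 259
    seq = 48 * weight
    seq = 13 % weight
    weight = 0 // seq
    weight = 30 - weight
    seq = 18
    weight = seq * weight
    weight = weight + 0
    weight = seq % seq
    return seq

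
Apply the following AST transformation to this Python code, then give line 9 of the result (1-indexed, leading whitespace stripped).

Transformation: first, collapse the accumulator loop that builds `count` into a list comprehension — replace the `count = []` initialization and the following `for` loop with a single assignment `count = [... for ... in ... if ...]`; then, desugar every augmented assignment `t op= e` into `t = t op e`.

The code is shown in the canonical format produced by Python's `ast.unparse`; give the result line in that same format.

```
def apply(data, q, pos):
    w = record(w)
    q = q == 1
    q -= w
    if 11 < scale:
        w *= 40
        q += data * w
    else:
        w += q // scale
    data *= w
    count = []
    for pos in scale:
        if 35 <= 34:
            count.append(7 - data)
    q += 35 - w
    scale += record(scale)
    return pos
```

Transformed code:
def apply(data, q, pos):
    w = record(w)
    q = q == 1
    q = q - w
    if 11 < scale:
        w = w * 40
        q = q + data * w
    else:
        w = w + q // scale
    data = data * w
    count = [7 - data for pos in scale if 35 <= 34]
    q = q + (35 - w)
    scale = scale + record(scale)
    return pos

w = w + q // scale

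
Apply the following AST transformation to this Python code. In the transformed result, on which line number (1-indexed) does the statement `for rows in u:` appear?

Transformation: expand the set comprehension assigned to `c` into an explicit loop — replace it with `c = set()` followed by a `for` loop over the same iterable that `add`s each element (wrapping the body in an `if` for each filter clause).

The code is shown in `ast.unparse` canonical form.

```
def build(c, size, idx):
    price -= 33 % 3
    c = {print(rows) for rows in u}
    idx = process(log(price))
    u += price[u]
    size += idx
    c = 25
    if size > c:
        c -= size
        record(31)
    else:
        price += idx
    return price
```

Transformed code:
def build(c, size, idx):
    price -= 33 % 3
    c = set()
    for rows in u:
        c.add(print(rows))
    idx = process(log(price))
    u += price[u]
    size += idx
    c = 25
    if size > c:
        c -= size
        record(31)
    else:
        price += idx
    return price

4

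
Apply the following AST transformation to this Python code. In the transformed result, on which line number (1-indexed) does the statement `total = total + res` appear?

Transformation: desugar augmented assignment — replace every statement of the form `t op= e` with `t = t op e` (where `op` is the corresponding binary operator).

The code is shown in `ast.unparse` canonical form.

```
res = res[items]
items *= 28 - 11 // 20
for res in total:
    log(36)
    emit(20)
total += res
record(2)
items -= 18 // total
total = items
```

6

Transformed code:
res = res[items]
items = items * (28 - 11 // 20)
for res in total:
    log(36)
    emit(20)
total = total + res
record(2)
items = items - 18 // total
total = items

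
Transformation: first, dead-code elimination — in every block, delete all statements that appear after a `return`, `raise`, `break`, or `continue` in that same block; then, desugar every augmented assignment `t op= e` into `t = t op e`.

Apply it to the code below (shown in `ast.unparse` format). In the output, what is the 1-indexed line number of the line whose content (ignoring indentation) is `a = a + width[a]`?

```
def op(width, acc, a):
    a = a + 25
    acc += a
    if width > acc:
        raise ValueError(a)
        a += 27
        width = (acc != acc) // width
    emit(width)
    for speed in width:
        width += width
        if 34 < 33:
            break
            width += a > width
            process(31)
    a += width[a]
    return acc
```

11

Transformed code:
def op(width, acc, a):
    a = a + 25
    acc = acc + a
    if width > acc:
        raise ValueError(a)
    emit(width)
    for speed in width:
        width = width + width
        if 34 < 33:
            break
    a = a + width[a]
    return acc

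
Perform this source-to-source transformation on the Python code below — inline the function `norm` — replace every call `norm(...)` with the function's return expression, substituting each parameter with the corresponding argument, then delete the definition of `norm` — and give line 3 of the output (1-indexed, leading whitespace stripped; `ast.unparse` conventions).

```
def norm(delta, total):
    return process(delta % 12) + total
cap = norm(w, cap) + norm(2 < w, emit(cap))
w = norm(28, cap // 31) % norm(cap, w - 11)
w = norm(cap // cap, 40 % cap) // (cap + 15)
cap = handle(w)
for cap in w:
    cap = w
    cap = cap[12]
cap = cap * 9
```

Transformed code:
cap = process(w % 12) + cap + (process((2 < w) % 12) + emit(cap))
w = (process(28 % 12) + cap // 31) % (process(cap % 12) + (w - 11))
w = (process(cap // cap % 12) + 40 % cap) // (cap + 15)
cap = handle(w)
for cap in w:
    cap = w
    cap = cap[12]
cap = cap * 9

w = (process(cap // cap % 12) + 40 % cap) // (cap + 15)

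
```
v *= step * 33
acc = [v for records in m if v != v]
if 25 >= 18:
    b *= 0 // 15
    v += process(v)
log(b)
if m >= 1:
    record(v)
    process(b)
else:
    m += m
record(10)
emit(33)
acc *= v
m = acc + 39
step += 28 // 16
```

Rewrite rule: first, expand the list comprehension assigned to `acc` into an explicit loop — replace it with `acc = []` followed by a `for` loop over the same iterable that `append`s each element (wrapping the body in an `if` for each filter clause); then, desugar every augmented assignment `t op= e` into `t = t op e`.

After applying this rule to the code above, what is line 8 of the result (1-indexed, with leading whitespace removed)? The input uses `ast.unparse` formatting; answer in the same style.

Transformed code:
v = v * (step * 33)
acc = []
for records in m:
    if v != v:
        acc.append(v)
if 25 >= 18:
    b = b * (0 // 15)
    v = v + process(v)
log(b)
if m >= 1:
    record(v)
    process(b)
else:
    m = m + m
record(10)
emit(33)
acc = acc * v
m = acc + 39
step = step + 28 // 16

v = v + process(v)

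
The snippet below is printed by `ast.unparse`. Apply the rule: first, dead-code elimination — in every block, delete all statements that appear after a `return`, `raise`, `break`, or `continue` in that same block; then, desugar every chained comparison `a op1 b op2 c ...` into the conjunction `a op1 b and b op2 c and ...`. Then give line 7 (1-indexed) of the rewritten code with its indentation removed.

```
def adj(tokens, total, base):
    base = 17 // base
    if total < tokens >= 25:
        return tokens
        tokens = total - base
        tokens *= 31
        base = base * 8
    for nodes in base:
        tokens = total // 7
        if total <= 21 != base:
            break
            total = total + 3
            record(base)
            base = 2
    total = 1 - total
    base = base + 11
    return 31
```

if total <= 21 and 21 != base:

Transformed code:
def adj(tokens, total, base):
    base = 17 // base
    if total < tokens and tokens >= 25:
        return tokens
    for nodes in base:
        tokens = total // 7
        if total <= 21 and 21 != base:
            break
    total = 1 - total
    base = base + 11
    return 31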